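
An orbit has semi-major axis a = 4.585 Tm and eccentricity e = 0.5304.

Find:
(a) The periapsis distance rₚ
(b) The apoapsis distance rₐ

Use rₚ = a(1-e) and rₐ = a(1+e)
a = 4.585 Tm = 4.585 × 10^12 m
e = 0.5304:  1 − e = 0.4696,  1 + e = 1.5304
(a) rₚ = a(1 − e) = 4.585 × 10^12 m × 0.4696 = 2.15312 × 10^12 m ≈ 2.153 Tm
(b) rₐ = a(1 + e) = 4.585 × 10^12 m × 1.5304 = 7.01688 × 10^12 m ≈ 7.017 Tm

Final answer:
(a) rₚ = 2.153 Tm
(b) rₐ = 7.017 Tm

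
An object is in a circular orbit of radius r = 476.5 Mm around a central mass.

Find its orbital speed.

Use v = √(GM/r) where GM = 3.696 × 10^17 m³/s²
r = 476.5 Mm = 4.765 × 10^8 m
GM = 3.696 × 10^17 m³/s²
GM/r = (3.696 × 10^17) / (4.765 × 10^8) = 7.75656 × 10^8 m²/s²
v = √(GM/r) = 27850.6 m/s ≈ 27.85 km/s

Final answer: 27.85 km/s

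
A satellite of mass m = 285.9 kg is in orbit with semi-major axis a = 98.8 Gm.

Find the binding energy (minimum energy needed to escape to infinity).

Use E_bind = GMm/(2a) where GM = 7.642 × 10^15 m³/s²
a = 98.8 Gm = 9.88 × 10^10 m
GM = 7.642 × 10^15 m³/s²
m = 285.9 kg
GMm = 7.642 × 10^15 × 285.9 = 2.18485 × 10^18 m³·kg/s²
2a = 1.976 × 10^11 m
E_bind = GMm/(2a) = 1.10569 × 10^7 J ≈ 11.06 MJ

Final answer: 11.06 MJ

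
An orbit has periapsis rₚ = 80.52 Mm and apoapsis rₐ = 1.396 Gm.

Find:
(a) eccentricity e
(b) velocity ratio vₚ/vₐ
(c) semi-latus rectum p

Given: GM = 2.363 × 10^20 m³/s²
rₚ = 80.52 Mm = 8.052 × 10^7 m
rₐ = 1.396 Gm = 1.396 × 10^9 m
GM = 2.363 × 10^20 m³/s²
a = (rₚ + rₐ)/2 = 7.3826 × 10^8 m
e = (rₐ − rₚ)/(rₐ + rₚ) = (1.31548 × 10^9) / (1.47652 × 10^9) = 0.890933
(a) e = 0.890933 ≈ 0.8909
(b) vₚ/vₐ = rₐ/rₚ (angular momentum) = (1.396 × 10^9) / (8.052 × 10^7) = 17.3373 ≈ 17.34
(c) 1 − e² = 0.206239;  p = a(1 − e²) = 7.3826 × 10^8 × 0.206239 = 1.52258 × 10^8 m ≈ 152.3 Mm

Final answer:
(a) eccentricity e = 0.8909
(b) velocity ratio vₚ/vₐ = 17.34
(c) semi-latus rectum p = 152.3 Mm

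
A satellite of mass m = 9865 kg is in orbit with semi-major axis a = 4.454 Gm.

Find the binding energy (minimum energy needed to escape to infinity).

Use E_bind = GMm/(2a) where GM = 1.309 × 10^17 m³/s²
a = 4.454 Gm = 4.454 × 10^9 m
GM = 1.309 × 10^17 m³/s²
m = 9865 kg
GMm = 1.309 × 10^17 × 9865 = 1.29133 × 10^21 m³·kg/s²
2a = 8.908 × 10^9 m
E_bind = GMm/(2a) = 1.44963 × 10^11 J ≈ 145 GJ

Final answer: 145 GJ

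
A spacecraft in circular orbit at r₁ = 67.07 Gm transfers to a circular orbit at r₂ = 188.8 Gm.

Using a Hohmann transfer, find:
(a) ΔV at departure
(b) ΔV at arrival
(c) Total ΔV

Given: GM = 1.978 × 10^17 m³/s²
r₁ = 67.07 Gm = 6.707 × 10^10 m
r₂ = 188.8 Gm = 1.888 × 10^11 m
GM = 1.978 × 10^17 m³/s²
Transfer ellipse: a_t = (r₁ + r₂)/2 = 1.27935 × 10^11 m
Circular speed at r₁: v₁ = √(GM/r₁) = 1717.31 m/s
Transfer speed at r₁ (periapsis): v₁ₜ = √(GM(2/r₁ − 1/a_t)) = 2086.2 m/s
(a) ΔV₁ = v₁ₜ − v₁ = 368.886 m/s ≈ 368.9 m/s
Circular speed at r₂: v₂ = √(GM/r₂) = 1023.56 m/s
Transfer speed at r₂ (apoapsis): v₂ₜ = √(GM(2/r₂ − 1/a_t)) = 741.108 m/s
(b) ΔV₂ = v₂ − v₂ₜ = 282.449 m/s ≈ 282.4 m/s
(c) ΔV_total = ΔV₁ + ΔV₂ = 651.335 m/s ≈ 651.3 m/s

Final answer:
(a) ΔV₁ = 368.9 m/s
(b) ΔV₂ = 282.4 m/s
(c) ΔV_total = 651.3 m/s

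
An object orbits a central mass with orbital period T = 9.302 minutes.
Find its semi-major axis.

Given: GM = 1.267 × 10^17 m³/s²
T = 9.302 minutes = 558.12 s
GM = 1.267 × 10^17 m³/s²
Kepler's third law: a³ = GM T² / (4π²)
T² = 311498 s²
a³ = (1.267 × 10^17) × 311498 / (4π²) = 9.99705 × 10^20 m³
a = (a³)^(1/3) = 9.99902 × 10^6 m ≈ 9.999 Mm

Final answer: 9.999 Mm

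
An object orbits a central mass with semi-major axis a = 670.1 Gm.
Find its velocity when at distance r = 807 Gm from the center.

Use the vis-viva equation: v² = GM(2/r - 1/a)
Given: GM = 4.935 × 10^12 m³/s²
a = 670.1 Gm = 6.701 × 10^11 m
r = 807 Gm = 8.07 × 10^11 m
GM = 4.935 × 10^12 m³/s²
2/r − 1/a = 2.47831 × 10^-12 − 1.49231 × 10^-12 = 9.86 × 10^-13 m⁻¹
v² = GM (2/r − 1/a) = 4.86591 m²/s²
v = 2.20588 m/s ≈ 2.206 m/s

Final answer: 2.206 m/s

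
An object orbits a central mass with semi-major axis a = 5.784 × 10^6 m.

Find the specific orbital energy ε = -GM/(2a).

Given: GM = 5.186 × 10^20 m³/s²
a = 5.784 × 10^6 m
GM = 5.186 × 10^20 m³/s²
2a = 1.1568 × 10^7 m
ε = −GM/(2a) = -4.48306 × 10^13 J/kg ≈ -4.483 × 10^4 GJ/kg

Final answer: -4.483 × 10^4 GJ/kg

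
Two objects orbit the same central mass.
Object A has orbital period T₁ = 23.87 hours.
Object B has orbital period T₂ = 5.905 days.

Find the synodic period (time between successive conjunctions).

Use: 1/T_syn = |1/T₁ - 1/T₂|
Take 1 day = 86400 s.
T₁ = 23.87 hours = 85932 s
T₂ = 5.905 days = 510192 s
1/T₁ = 1.16371 × 10^-5 s⁻¹
1/T₂ = 1.96005 × 10^-6 s⁻¹
|1/T₁ − 1/T₂| = 9.67706 × 10^-6 s⁻¹
T_syn = 1 / |1/T₁ − 1/T₂| = 103337 s ≈ 1.196 days

Final answer: T_syn = 1.196 days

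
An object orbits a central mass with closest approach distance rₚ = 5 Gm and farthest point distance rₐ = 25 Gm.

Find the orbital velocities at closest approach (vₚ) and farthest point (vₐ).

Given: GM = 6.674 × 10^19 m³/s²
rₚ = 5 Gm = 5 × 10^9 m
rₐ = 25 Gm = 2.5 × 10^10 m
GM = 6.674 × 10^19 m³/s²
a = (rₚ + rₐ)/2 = 1.5 × 10^10 m
Vis-viva: v² = GM (2/r − 1/a)
vₚ² = 6.674 × 10^19 × (4 × 10^-10 − 6.66667 × 10^-11) = 2.22467 × 10^10 m²/s²
vₚ = 149153 m/s ≈ 149.2 km/s
vₐ² = 6.674 × 10^19 × (8 × 10^-11 − 6.66667 × 10^-11) = 8.89867 × 10^8 m²/s²
vₐ = 29830.6 m/s ≈ 29.83 km/s

Final answer: vₚ = 149.2 km/s, vₐ = 29.83 km/s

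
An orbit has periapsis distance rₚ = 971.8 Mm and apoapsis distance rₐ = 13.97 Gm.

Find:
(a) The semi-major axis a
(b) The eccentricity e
rₚ = 971.8 Mm = 9.718 × 10^8 m
rₐ = 13.97 Gm = 1.397 × 10^10 m
(a) a = (rₚ + rₐ)/2 = 7.4709 × 10^9 m ≈ 7.471 Gm
(b) e = (rₐ − rₚ)/(rₐ + rₚ) = (1.29982 × 10^10) / (1.49418 × 10^10) = 0.869922

Final answer:
(a) a = 7.471 Gm
(b) e = 0.8699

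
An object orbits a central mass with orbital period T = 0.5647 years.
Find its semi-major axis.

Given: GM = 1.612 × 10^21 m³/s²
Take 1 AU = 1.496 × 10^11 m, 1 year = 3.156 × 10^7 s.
T = 0.5647 years = 1.78219 × 10^7 s
GM = 1.612 × 10^21 m³/s²
Kepler's third law: a³ = GM T² / (4π²)
T² = 3.17621 × 10^14 s²
a³ = (1.612 × 10^21) × (3.17621 × 10^14) / (4π²) = 1.29693 × 10^34 m³
a = (a³)^(1/3) = 2.34948 × 10^11 m ≈ 1.571 AU

Final answer: 1.571 AU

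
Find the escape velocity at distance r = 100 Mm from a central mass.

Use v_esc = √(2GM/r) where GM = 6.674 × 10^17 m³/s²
r = 100 Mm = 1 × 10^8 m
GM = 6.674 × 10^17 m³/s²
2GM/r = 2 × (6.674 × 10^17) / (1 × 10^8) = 1.3348 × 10^10 m²/s²
v_esc = √(2GM/r) = 115534 m/s ≈ 115.5 km/s

Final answer: 115.5 km/s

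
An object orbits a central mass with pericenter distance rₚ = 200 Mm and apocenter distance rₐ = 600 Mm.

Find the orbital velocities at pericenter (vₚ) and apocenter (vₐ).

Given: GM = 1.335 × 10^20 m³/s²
rₚ = 200 Mm = 2 × 10^8 m
rₐ = 600 Mm = 6 × 10^8 m
GM = 1.335 × 10^20 m³/s²
a = (rₚ + rₐ)/2 = 4 × 10^8 m
Vis-viva: v² = GM (2/r − 1/a)
vₚ² = 1.335 × 10^20 × (1 × 10^-8 − 2.5 × 10^-9) = 1.00125 × 10^12 m²/s²
vₚ = 1.00062 × 10^6 m/s ≈ 1001 km/s
vₐ² = 1.335 × 10^20 × (3.33333 × 10^-9 − 2.5 × 10^-9) = 1.1125 × 10^11 m²/s²
vₐ = 333542 m/s ≈ 333.5 km/s

Final answer: vₚ = 1001 km/s, vₐ = 333.5 km/s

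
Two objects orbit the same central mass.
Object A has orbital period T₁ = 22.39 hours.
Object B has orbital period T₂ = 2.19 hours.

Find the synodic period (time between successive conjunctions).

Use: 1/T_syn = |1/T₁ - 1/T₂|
T₁ = 22.39 hours = 80604 s
T₂ = 2.19 hours = 7884 s
1/T₁ = 1.24063 × 10^-5 s⁻¹
1/T₂ = 0.000126839 s⁻¹
|1/T₁ − 1/T₂| = 0.000114433 s⁻¹
T_syn = 1 / |1/T₁ − 1/T₂| = 8738.75 s ≈ 2.427 hours

Final answer: T_syn = 2.427 hours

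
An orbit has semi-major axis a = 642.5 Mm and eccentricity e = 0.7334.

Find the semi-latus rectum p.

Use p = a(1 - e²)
a = 642.5 Mm = 6.425 × 10^8 m
e = 0.7334,  e² = 0.537876,  1 − e² = 0.462124
p = a(1 − e²) = 6.425 × 10^8 m × 0.462124 = 2.96915 × 10^8 m ≈ 296.9 Mm

Final answer: p = 296.9 Mm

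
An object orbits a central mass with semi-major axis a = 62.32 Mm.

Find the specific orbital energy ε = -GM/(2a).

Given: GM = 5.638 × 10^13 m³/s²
a = 62.32 Mm = 6.232 × 10^7 m
GM = 5.638 × 10^13 m³/s²
2a = 1.2464 × 10^8 m
ε = −GM/(2a) = -452343 J/kg ≈ -452.3 kJ/kg

Final answer: -452.3 kJ/kg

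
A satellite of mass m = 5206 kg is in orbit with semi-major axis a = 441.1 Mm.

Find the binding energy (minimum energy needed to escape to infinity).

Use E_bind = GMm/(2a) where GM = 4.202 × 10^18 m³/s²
a = 441.1 Mm = 4.411 × 10^8 m
GM = 4.202 × 10^18 m³/s²
m = 5206 kg
GMm = 4.202 × 10^18 × 5206 = 2.18756 × 10^22 m³·kg/s²
2a = 8.822 × 10^8 m
E_bind = GMm/(2a) = 2.47967 × 10^13 J ≈ 24.8 TJ

Final answer: 24.8 TJ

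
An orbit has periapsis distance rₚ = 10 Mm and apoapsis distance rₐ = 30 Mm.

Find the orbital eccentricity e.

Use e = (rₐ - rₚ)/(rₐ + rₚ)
rₚ = 10 Mm = 1 × 10^7 m
rₐ = 30 Mm = 3 × 10^7 m
rₐ − rₚ = 2 × 10^7 m
rₐ + rₚ = 4 × 10^7 m
e = (rₐ − rₚ)/(rₐ + rₚ) = 0.5

Final answer: e = 0.5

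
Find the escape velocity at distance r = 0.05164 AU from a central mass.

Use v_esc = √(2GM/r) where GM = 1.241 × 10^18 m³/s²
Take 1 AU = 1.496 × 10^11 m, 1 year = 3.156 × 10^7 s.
r = 0.05164 AU = 7.72534 × 10^9 m
GM = 1.241 × 10^18 m³/s²
2GM/r = 2 × (1.241 × 10^18) / (7.72534 × 10^9) = 3.2128 × 10^8 m²/s²
v_esc = √(2GM/r) = 17924.3 m/s ≈ 3.781 AU/year

Final answer: 3.781 AU/year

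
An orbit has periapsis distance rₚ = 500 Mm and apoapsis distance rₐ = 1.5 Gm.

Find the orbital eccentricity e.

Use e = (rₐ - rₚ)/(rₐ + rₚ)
rₚ = 500 Mm = 5 × 10^8 m
rₐ = 1.5 Gm = 1.5 × 10^9 m
rₐ − rₚ = 1 × 10^9 m
rₐ + rₚ = 2 × 10^9 m
e = (rₐ − rₚ)/(rₐ + rₚ) = 0.5

Final answer: e = 0.5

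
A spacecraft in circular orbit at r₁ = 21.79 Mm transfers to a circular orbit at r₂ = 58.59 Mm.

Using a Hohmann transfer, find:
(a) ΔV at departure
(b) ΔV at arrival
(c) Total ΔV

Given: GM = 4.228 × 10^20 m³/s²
r₁ = 21.79 Mm = 2.179 × 10^7 m
r₂ = 58.59 Mm = 5.859 × 10^7 m
GM = 4.228 × 10^20 m³/s²
Transfer ellipse: a_t = (r₁ + r₂)/2 = 4.019 × 10^7 m
Circular speed at r₁: v₁ = √(GM/r₁) = 4.40493 × 10^6 m/s
Transfer speed at r₁ (periapsis): v₁ₜ = √(GM(2/r₁ − 1/a_t)) = 5.31853 × 10^6 m/s
(a) ΔV₁ = v₁ₜ − v₁ = 913601 m/s ≈ 913.6 km/s
Circular speed at r₂: v₂ = √(GM/r₂) = 2.68631 × 10^6 m/s
Transfer speed at r₂ (apoapsis): v₂ₜ = √(GM(2/r₂ − 1/a_t)) = 1.978 × 10^6 m/s
(b) ΔV₂ = v₂ − v₂ₜ = 708312 m/s ≈ 708.3 km/s
(c) ΔV_total = ΔV₁ + ΔV₂ = 1.62191 × 10^6 m/s ≈ 1622 km/s

Final answer:
(a) ΔV₁ = 913.6 km/s
(b) ΔV₂ = 708.3 km/s
(c) ΔV_total = 1622 km/s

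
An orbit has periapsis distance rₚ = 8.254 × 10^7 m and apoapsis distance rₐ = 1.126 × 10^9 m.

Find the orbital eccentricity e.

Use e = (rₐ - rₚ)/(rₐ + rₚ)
rₚ = 8.254 × 10^7 m
rₐ = 1.126 × 10^9 m
rₐ − rₚ = 1.04346 × 10^9 m
rₐ + rₚ = 1.20854 × 10^9 m
e = (rₐ − rₚ)/(rₐ + rₚ) = 0.863405

Final answer: e = 0.8634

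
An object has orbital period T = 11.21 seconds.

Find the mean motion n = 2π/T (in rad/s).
T = 11.21 seconds
n = 2π / 11.21 s = 0.560498 rad/s ≈ 0.5605 rad/s

Final answer: n = 0.5605 rad/s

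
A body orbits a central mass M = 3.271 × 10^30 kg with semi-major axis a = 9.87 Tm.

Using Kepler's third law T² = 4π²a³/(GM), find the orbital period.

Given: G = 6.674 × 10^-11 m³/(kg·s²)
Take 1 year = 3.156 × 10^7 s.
M = 3.271 × 10^30 kg
GM = G × M = 6.674 × 10^-11 × 3.271 × 10^30 = 2.18307 × 10^20 m³/s²
a = 9.87 Tm = 9.87 × 10^12 m
a³ = 9.61505 × 10^38 m³
T = 2π √(a³/GM) = 2π √((9.61505 × 10^38) / (2.18307 × 10^20)) = 2π × 2.09866 × 10^9 s
T = 1.31863 × 10^10 s ≈ 417.8 years

Final answer: 417.8 years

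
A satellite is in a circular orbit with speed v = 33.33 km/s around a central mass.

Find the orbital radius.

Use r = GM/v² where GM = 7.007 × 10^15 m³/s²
v = 33.33 km/s = 33330 m/s
GM = 7.007 × 10^15 m³/s²
v² = 1.11089 × 10^9 m²/s²
r = GM/v² = (7.007 × 10^15) / (1.11089 × 10^9) = 6.30756 × 10^6 m ≈ 6.308 Mm

Final answer: 6.308 Mm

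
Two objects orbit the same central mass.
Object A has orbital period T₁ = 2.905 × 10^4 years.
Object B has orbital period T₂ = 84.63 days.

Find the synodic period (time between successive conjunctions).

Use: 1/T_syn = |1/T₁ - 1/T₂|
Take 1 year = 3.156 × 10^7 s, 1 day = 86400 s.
T₁ = 2.905 × 10^4 years = 9.16818 × 10^11 s
T₂ = 84.63 days = 7.31203 × 10^6 s
1/T₁ = 1.09073 × 10^-12 s⁻¹
1/T₂ = 1.36761 × 10^-7 s⁻¹
|1/T₁ − 1/T₂| = 1.3676 × 10^-7 s⁻¹
T_syn = 1 / |1/T₁ − 1/T₂| = 7.31209 × 10^6 s ≈ 84.63 days

Final answer: T_syn = 84.63 days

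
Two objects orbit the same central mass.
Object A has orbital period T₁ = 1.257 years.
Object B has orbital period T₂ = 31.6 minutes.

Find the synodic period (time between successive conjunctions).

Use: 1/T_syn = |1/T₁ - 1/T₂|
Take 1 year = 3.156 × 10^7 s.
T₁ = 1.257 years = 3.96709 × 10^7 s
T₂ = 31.6 minutes = 1896 s
1/T₁ = 2.52074 × 10^-8 s⁻¹
1/T₂ = 0.000527426 s⁻¹
|1/T₁ − 1/T₂| = 0.000527401 s⁻¹
T_syn = 1 / |1/T₁ − 1/T₂| = 1896.09 s ≈ 31.6 minutes

Final answer: T_syn = 31.6 minutes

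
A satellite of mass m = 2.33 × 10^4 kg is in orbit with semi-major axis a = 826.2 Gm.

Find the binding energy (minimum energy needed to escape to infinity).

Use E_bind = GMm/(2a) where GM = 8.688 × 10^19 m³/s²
a = 826.2 Gm = 8.262 × 10^11 m
GM = 8.688 × 10^19 m³/s²
m = 2.33 × 10^4 kg
GMm = 8.688 × 10^19 × 23300 = 2.0243 × 10^24 m³·kg/s²
2a = 1.6524 × 10^12 m
E_bind = GMm/(2a) = 1.22507 × 10^12 J ≈ 1.225 TJ

Final answer: 1.225 TJ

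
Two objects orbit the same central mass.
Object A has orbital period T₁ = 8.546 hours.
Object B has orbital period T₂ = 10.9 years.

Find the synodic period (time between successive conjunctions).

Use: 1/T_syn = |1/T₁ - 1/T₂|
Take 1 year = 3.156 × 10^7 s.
T₁ = 8.546 hours = 30765.6 s
T₂ = 10.9 years = 3.44004 × 10^8 s
1/T₁ = 3.25038 × 10^-5 s⁻¹
1/T₂ = 2.90694 × 10^-9 s⁻¹
|1/T₁ − 1/T₂| = 3.25009 × 10^-5 s⁻¹
T_syn = 1 / |1/T₁ − 1/T₂| = 30768.4 s ≈ 8.547 hours

Final answer: T_syn = 8.547 hours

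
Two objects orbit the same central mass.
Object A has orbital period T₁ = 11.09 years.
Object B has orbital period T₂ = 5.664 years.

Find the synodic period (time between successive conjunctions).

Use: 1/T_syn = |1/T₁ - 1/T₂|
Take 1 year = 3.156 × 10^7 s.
T₁ = 11.09 years = 3.5 × 10^8 s
T₂ = 5.664 years = 1.78756 × 10^8 s
1/T₁ = 2.85714 × 10^-9 s⁻¹
1/T₂ = 5.59422 × 10^-9 s⁻¹
|1/T₁ − 1/T₂| = 2.73708 × 10^-9 s⁻¹
T_syn = 1 / |1/T₁ − 1/T₂| = 3.65352 × 10^8 s ≈ 11.58 years

Final answer: T_syn = 11.58 years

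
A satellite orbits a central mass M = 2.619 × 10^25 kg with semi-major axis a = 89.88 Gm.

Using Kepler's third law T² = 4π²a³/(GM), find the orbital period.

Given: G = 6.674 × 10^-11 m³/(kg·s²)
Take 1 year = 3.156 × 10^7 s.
M = 2.619 × 10^25 kg
GM = G × M = 6.674 × 10^-11 × 2.619 × 10^25 = 1.74792 × 10^15 m³/s²
a = 89.88 Gm = 8.988 × 10^10 m
a³ = 7.26088 × 10^32 m³
T = 2π √(a³/GM) = 2π √((7.26088 × 10^32) / (1.74792 × 10^15)) = 2π × 6.44516 × 10^8 s
T = 4.04961 × 10^9 s ≈ 128.3 years

Final answer: 128.3 years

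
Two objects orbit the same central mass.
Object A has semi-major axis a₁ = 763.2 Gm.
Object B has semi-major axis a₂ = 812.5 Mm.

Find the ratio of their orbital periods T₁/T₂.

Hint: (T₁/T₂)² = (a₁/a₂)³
a₁ = 763.2 Gm = 7.632 × 10^11 m
a₂ = 812.5 Mm = 8.125 × 10^8 m
a₁/a₂ = 939.323
T₁/T₂ = (a₁/a₂)^(3/2) = (939.323)^1.5 = 28788.7

Final answer: T₁/T₂ = 2.879 × 10^4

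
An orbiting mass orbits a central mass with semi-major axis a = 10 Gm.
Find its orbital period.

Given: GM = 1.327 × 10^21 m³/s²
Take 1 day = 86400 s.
a = 10 Gm = 1 × 10^10 m
GM = 1.327 × 10^21 m³/s²
a³ = 1 × 10^30 m³
T = 2π √(a³/GM) = 2π √((1 × 10^30) / (1.327 × 10^21)) = 2π × 27451.4 s
T = 172482 s ≈ 1.996 days

Final answer: 1.996 days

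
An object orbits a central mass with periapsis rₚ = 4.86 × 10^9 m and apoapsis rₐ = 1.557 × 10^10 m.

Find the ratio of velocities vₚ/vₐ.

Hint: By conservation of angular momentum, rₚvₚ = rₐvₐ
rₚ = 4.86 × 10^9 m
rₐ = 1.557 × 10^10 m
rₚvₚ = rₐvₐ  ⇒  vₚ/vₐ = rₐ/rₚ
vₚ/vₐ = (1.557 × 10^10) / (4.86 × 10^9) = 3.2037

Final answer: vₚ/vₐ = 3.204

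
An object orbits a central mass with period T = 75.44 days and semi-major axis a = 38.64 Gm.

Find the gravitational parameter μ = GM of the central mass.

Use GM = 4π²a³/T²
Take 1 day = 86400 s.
T = 75.44 days = 6.51802 × 10^6 s
a = 38.64 Gm = 3.864 × 10^10 m
a³ = 5.76914 × 10^31 m³
T² = 4.24845 × 10^13 s²
GM = 4π² × (5.76914 × 10^31) / (4.24845 × 10^13) = 5.36093 × 10^19 m³/s²
GM ≈ 5.361 × 10^19 m³/s²

Final answer: GM = 5.361 × 10^19 m³/s²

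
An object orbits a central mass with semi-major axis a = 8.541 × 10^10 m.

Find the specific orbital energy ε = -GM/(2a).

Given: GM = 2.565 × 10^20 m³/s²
a = 8.541 × 10^10 m
GM = 2.565 × 10^20 m³/s²
2a = 1.7082 × 10^11 m
ε = −GM/(2a) = -1.50158 × 10^9 J/kg ≈ -1.502 GJ/kg

Final answer: -1.502 GJ/kg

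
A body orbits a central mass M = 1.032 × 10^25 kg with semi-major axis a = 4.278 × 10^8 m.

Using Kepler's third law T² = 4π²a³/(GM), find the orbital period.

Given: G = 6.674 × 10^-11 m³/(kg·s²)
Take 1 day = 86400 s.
M = 1.032 × 10^25 kg
GM = G × M = 6.674 × 10^-11 × 1.032 × 10^25 = 6.88757 × 10^14 m³/s²
a = 4.278 × 10^8 m
a³ = 7.82929 × 10^25 m³
T = 2π √(a³/GM) = 2π √((7.82929 × 10^25) / (6.88757 × 10^14)) = 2π × 337154 s
T = 2.1184 × 10^6 s ≈ 24.52 days

Final answer: 24.52 days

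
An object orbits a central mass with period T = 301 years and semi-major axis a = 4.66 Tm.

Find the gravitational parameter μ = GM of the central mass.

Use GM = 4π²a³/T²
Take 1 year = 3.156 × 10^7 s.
T = 301 years = 9.49956 × 10^9 s
a = 4.66 Tm = 4.66 × 10^12 m
a³ = 1.01195 × 10^38 m³
T² = 9.02416 × 10^19 s²
GM = 4π² × (1.01195 × 10^38) / (9.02416 × 10^19) = 4.42701 × 10^19 m³/s²
GM ≈ 4.427 × 10^19 m³/s²

Final answer: GM = 4.427 × 10^19 m³/s²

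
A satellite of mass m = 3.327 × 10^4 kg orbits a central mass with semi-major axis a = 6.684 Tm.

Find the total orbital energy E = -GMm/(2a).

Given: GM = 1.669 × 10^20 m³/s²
a = 6.684 Tm = 6.684 × 10^12 m
GM = 1.669 × 10^20 m³/s²
2a = 1.3368 × 10^13 m
GMm = 1.669 × 10^20 × 33270 = 5.55276 × 10^24 m³·kg/s²
E = −GMm/(2a) = -4.15377 × 10^11 J ≈ -415.4 GJ

Final answer: -415.4 GJ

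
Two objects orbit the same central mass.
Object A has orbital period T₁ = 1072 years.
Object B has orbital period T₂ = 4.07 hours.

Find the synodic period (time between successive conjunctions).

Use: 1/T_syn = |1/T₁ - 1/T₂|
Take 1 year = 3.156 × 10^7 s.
T₁ = 1072 years = 3.38323 × 10^10 s
T₂ = 4.07 hours = 14652 s
1/T₁ = 2.95575 × 10^-11 s⁻¹
1/T₂ = 6.82501 × 10^-5 s⁻¹
|1/T₁ − 1/T₂| = 6.825 × 10^-5 s⁻¹
T_syn = 1 / |1/T₁ − 1/T₂| = 14652 s ≈ 4.07 hours

Final answer: T_syn = 4.07 hours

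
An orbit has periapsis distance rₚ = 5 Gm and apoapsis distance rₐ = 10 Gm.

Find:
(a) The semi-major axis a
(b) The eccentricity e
rₚ = 5 Gm = 5 × 10^9 m
rₐ = 10 Gm = 1 × 10^10 m
(a) a = (rₚ + rₐ)/2 = 7.5 × 10^9 m ≈ 7.5 Gm
(b) e = (rₐ − rₚ)/(rₐ + rₚ) = (5 × 10^9) / (1.5 × 10^10) = 0.333333

Final answer:
(a) a = 7.5 Gm
(b) e = 0.3333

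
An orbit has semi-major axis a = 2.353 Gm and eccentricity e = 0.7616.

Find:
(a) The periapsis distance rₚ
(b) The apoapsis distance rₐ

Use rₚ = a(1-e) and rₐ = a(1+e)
a = 2.353 Gm = 2.353 × 10^9 m
e = 0.7616:  1 − e = 0.2384,  1 + e = 1.7616
(a) rₚ = a(1 − e) = 2.353 × 10^9 m × 0.2384 = 5.60955 × 10^8 m ≈ 561 Mm
(b) rₐ = a(1 + e) = 2.353 × 10^9 m × 1.7616 = 4.14504 × 10^9 m ≈ 4.145 Gm

Final answer:
(a) rₚ = 561 Mm
(b) rₐ = 4.145 Gm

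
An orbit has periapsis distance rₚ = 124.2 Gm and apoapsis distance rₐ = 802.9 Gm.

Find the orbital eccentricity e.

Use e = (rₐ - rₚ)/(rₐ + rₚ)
rₚ = 124.2 Gm = 1.242 × 10^11 m
rₐ = 802.9 Gm = 8.029 × 10^11 m
rₐ − rₚ = 6.787 × 10^11 m
rₐ + rₚ = 9.271 × 10^11 m
e = (rₐ − rₚ)/(rₐ + rₚ) = 0.732068

Final answer: e = 0.7321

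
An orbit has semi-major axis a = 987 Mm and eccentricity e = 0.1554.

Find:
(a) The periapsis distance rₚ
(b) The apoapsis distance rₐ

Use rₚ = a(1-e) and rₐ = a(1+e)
a = 987 Mm = 9.87 × 10^8 m
e = 0.1554:  1 − e = 0.8446,  1 + e = 1.1554
(a) rₚ = a(1 − e) = 9.87 × 10^8 m × 0.8446 = 8.3362 × 10^8 m ≈ 833.6 Mm
(b) rₐ = a(1 + e) = 9.87 × 10^8 m × 1.1554 = 1.14038 × 10^9 m ≈ 1.14 Gm

Final answer:
(a) rₚ = 833.6 Mm
(b) rₐ = 1.14 Gm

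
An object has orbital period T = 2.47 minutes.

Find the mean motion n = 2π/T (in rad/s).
T = 2.47 minutes = 148.2 s
n = 2π / 148.2 s = 0.0423967 rad/s ≈ 0.0424 rad/s

Final answer: n = 0.0424 rad/s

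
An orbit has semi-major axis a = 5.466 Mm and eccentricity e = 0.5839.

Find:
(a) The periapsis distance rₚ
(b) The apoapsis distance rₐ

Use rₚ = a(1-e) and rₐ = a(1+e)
a = 5.466 Mm = 5.466 × 10^6 m
e = 0.5839:  1 − e = 0.4161,  1 + e = 1.5839
(a) rₚ = a(1 − e) = 5.466 × 10^6 m × 0.4161 = 2.2744 × 10^6 m ≈ 2.274 Mm
(b) rₐ = a(1 + e) = 5.466 × 10^6 m × 1.5839 = 8.6576 × 10^6 m ≈ 8.658 Mm

Final answer:
(a) rₚ = 2.274 Mm
(b) rₐ = 8.658 Mm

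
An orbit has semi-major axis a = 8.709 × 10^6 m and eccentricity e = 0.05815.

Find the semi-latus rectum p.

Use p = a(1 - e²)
a = 8.709 × 10^6 m
e = 0.05815,  e² = 0.00338142,  1 − e² = 0.996619
p = a(1 − e²) = 8.709 × 10^6 m × 0.996619 = 8.67955 × 10^6 m ≈ 8.68 × 10^6 m

Final answer: p = 8.68 × 10^6 m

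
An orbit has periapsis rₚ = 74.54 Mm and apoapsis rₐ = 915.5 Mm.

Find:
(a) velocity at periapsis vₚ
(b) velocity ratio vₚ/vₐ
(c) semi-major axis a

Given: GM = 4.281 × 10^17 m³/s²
rₚ = 74.54 Mm = 7.454 × 10^7 m
rₐ = 915.5 Mm = 9.155 × 10^8 m
GM = 4.281 × 10^17 m³/s²
a = (rₚ + rₐ)/2 = 4.9502 × 10^8 m
e = (rₐ − rₚ)/(rₐ + rₚ) = (8.4096 × 10^8) / (9.9004 × 10^8) = 0.84942
(a) vₚ² = GM (2/rₚ − 1/a) = 4.281 × 10^17 × (2.68312 × 10^-8 − 2.02012 × 10^-9) = 1.06216 × 10^10 m²/s²;  vₚ = 103061 m/s ≈ 103.1 km/s
(b) vₚ/vₐ = rₐ/rₚ (angular momentum) = (9.155 × 10^8) / (7.454 × 10^7) = 12.282 ≈ 12.28
(c) a = 4.9502 × 10^8 m ≈ 495 Mm

Final answer:
(a) velocity at periapsis vₚ = 103.1 km/s
(b) velocity ratio vₚ/vₐ = 12.28
(c) semi-major axis a = 495 Mm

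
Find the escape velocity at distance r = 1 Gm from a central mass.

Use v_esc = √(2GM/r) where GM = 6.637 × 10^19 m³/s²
r = 1 Gm = 1 × 10^9 m
GM = 6.637 × 10^19 m³/s²
2GM/r = 2 × (6.637 × 10^19) / (1 × 10^9) = 1.3274 × 10^11 m²/s²
v_esc = √(2GM/r) = 364335 m/s ≈ 364.3 km/s

Final answer: 364.3 km/s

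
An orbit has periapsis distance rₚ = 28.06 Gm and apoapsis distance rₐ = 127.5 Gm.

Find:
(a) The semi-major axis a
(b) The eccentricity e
rₚ = 28.06 Gm = 2.806 × 10^10 m
rₐ = 127.5 Gm = 1.275 × 10^11 m
(a) a = (rₚ + rₐ)/2 = 7.778 × 10^10 m ≈ 77.78 Gm
(b) e = (rₐ − rₚ)/(rₐ + rₚ) = (9.944 × 10^10) / (1.5556 × 10^11) = 0.639239

Final answer:
(a) a = 77.78 Gm
(b) e = 0.6392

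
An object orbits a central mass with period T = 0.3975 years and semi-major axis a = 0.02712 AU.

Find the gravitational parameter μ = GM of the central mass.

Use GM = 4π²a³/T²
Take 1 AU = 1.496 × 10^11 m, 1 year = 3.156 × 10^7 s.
T = 0.3975 years = 1.25451 × 10^7 s
a = 0.02712 AU = 4.05715 × 10^9 m
a³ = 6.67827 × 10^28 m³
T² = 1.5738 × 10^14 s²
GM = 4π² × (6.67827 × 10^28) / (1.5738 × 10^14) = 1.67523 × 10^16 m³/s²
GM ≈ 1.675 × 10^16 m³/s²

Final answer: GM = 1.675 × 10^16 m³/s²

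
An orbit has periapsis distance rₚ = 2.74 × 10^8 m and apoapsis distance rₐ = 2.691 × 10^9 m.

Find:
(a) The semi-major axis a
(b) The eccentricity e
rₚ = 2.74 × 10^8 m
rₐ = 2.691 × 10^9 m
(a) a = (rₚ + rₐ)/2 = 1.4825 × 10^9 m ≈ 1.482 × 10^9 m
(b) e = (rₐ − rₚ)/(rₐ + rₚ) = (2.417 × 10^9) / (2.965 × 10^9) = 0.815177

Final answer:
(a) a = 1.482 × 10^9 m
(b) e = 0.8152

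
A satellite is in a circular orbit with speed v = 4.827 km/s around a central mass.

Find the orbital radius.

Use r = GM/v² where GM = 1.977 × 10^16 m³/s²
v = 4.827 km/s = 4827 m/s
GM = 1.977 × 10^16 m³/s²
v² = 2.32999 × 10^7 m²/s²
r = GM/v² = (1.977 × 10^16) / (2.32999 × 10^7) = 8.485 × 10^8 m ≈ 848.5 Mm

Final answer: 848.5 Mm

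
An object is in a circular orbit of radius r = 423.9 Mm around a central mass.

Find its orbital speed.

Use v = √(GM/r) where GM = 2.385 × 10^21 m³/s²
r = 423.9 Mm = 4.239 × 10^8 m
GM = 2.385 × 10^21 m³/s²
GM/r = (2.385 × 10^21) / (4.239 × 10^8) = 5.62633 × 10^12 m²/s²
v = √(GM/r) = 2.37199 × 10^6 m/s ≈ 2372 km/s

Final answer: 2372 km/s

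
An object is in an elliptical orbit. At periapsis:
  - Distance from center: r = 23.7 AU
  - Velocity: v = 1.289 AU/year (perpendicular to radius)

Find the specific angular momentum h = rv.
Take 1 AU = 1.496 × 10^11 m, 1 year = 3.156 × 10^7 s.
r = 23.7 AU = 3.54552 × 10^12 m
v = 1.289 AU/year = 6110.09 m/s
h = rv = 3.54552 × 10^12 × 6110.09 = 2.16634 × 10^16 m²/s ≈ 2.166 × 10^16 m²/s

Final answer: h = 2.166 × 10^16 m²/s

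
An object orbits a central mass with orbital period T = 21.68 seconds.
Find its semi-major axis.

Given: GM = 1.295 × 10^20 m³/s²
T = 21.68 seconds
GM = 1.295 × 10^20 m³/s²
Kepler's third law: a³ = GM T² / (4π²)
T² = 470.022 s²
a³ = (1.295 × 10^20) × 470.022 / (4π²) = 1.5418 × 10^21 m³
a = (a³)^(1/3) = 1.15525 × 10^7 m ≈ 11.55 Mm

Final answer: 11.55 Mm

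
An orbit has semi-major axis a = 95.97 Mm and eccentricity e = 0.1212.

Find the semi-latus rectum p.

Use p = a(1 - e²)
a = 95.97 Mm = 9.597 × 10^7 m
e = 0.1212,  e² = 0.0146894,  1 − e² = 0.985311
p = a(1 − e²) = 9.597 × 10^7 m × 0.985311 = 9.45603 × 10^7 m ≈ 94.56 Mm

Final answer: p = 94.56 Mm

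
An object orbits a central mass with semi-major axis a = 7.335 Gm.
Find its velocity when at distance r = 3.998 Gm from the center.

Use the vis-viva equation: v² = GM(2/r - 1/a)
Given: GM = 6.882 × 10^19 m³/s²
a = 7.335 Gm = 7.335 × 10^9 m
r = 3.998 Gm = 3.998 × 10^9 m
GM = 6.882 × 10^19 m³/s²
2/r − 1/a = 5.0025 × 10^-10 − 1.36333 × 10^-10 = 3.63917 × 10^-10 m⁻¹
v² = GM (2/r − 1/a) = 2.50448 × 10^10 m²/s²
v = 158255 m/s ≈ 158.3 km/s

Final answer: 158.3 km/s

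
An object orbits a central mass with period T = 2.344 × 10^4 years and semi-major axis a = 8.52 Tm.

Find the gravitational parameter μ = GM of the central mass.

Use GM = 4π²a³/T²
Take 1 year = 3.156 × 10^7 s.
T = 2.344 × 10^4 years = 7.39766 × 10^11 s
a = 8.52 Tm = 8.52 × 10^12 m
a³ = 6.1847 × 10^38 m³
T² = 5.47254 × 10^23 s²
GM = 4π² × (6.1847 × 10^38) / (5.47254 × 10^23) = 4.46159 × 10^16 m³/s²
GM ≈ 4.462 × 10^16 m³/s²

Final answer: GM = 4.462 × 10^16 m³/s²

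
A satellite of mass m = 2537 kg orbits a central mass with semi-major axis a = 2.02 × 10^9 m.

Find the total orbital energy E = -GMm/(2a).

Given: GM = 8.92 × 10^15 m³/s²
a = 2.02 × 10^9 m
GM = 8.92 × 10^15 m³/s²
2a = 4.04 × 10^9 m
GMm = 8.92 × 10^15 × 2537 = 2.263 × 10^19 m³·kg/s²
E = −GMm/(2a) = -5.6015 × 10^9 J ≈ -5.601 GJ

Final answer: -5.601 GJ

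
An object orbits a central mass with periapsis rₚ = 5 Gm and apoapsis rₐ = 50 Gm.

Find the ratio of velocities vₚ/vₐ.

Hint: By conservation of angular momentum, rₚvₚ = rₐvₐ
rₚ = 5 Gm = 5 × 10^9 m
rₐ = 50 Gm = 5 × 10^10 m
rₚvₚ = rₐvₐ  ⇒  vₚ/vₐ = rₐ/rₚ
vₚ/vₐ = (5 × 10^10) / (5 × 10^9) = 10

Final answer: vₚ/vₐ = 10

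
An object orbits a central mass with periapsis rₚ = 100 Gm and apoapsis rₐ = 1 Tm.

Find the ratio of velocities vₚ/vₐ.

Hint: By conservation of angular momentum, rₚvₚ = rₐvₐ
rₚ = 100 Gm = 1 × 10^11 m
rₐ = 1 Tm = 1 × 10^12 m
rₚvₚ = rₐvₐ  ⇒  vₚ/vₐ = rₐ/rₚ
vₚ/vₐ = (1 × 10^12) / (1 × 10^11) = 10

Final answer: vₚ/vₐ = 10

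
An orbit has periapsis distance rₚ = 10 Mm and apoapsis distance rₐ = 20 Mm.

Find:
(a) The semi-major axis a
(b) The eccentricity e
rₚ = 10 Mm = 1 × 10^7 m
rₐ = 20 Mm = 2 × 10^7 m
(a) a = (rₚ + rₐ)/2 = 1.5 × 10^7 m ≈ 15 Mm
(b) e = (rₐ − rₚ)/(rₐ + rₚ) = (1 × 10^7) / (3 × 10^7) = 0.333333

Final answer:
(a) a = 15 Mm
(b) e = 0.3333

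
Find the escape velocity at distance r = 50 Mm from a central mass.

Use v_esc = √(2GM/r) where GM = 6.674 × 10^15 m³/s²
r = 50 Mm = 5 × 10^7 m
GM = 6.674 × 10^15 m³/s²
2GM/r = 2 × (6.674 × 10^15) / (5 × 10^7) = 2.6696 × 10^8 m²/s²
v_esc = √(2GM/r) = 16338.9 m/s ≈ 16.34 km/s

Final answer: 16.34 km/s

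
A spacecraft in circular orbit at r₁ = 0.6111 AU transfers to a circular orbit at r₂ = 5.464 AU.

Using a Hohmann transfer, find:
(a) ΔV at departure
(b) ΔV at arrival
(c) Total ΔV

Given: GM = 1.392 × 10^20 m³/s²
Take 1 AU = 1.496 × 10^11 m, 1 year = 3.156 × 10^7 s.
r₁ = 0.6111 AU = 9.14206 × 10^10 m
r₂ = 5.464 AU = 8.17414 × 10^11 m
GM = 1.392 × 10^20 m³/s²
Transfer ellipse: a_t = (r₁ + r₂)/2 = 4.54417 × 10^11 m
Circular speed at r₁: v₁ = √(GM/r₁) = 39020.9 m/s
Transfer speed at r₁ (periapsis): v₁ₜ = √(GM(2/r₁ − 1/a_t)) = 52334.9 m/s
(a) ΔV₁ = v₁ₜ − v₁ = 13314 m/s ≈ 2.809 AU/year
Circular speed at r₂: v₂ = √(GM/r₂) = 13049.6 m/s
Transfer speed at r₂ (apoapsis): v₂ₜ = √(GM(2/r₂ − 1/a_t)) = 5853.19 m/s
(b) ΔV₂ = v₂ − v₂ₜ = 7196.44 m/s ≈ 1.518 AU/year
(c) ΔV_total = ΔV₁ + ΔV₂ = 20510.4 m/s ≈ 4.327 AU/year

Final answer:
(a) ΔV₁ = 2.809 AU/year
(b) ΔV₂ = 1.518 AU/year
(c) ΔV_total = 4.327 AU/year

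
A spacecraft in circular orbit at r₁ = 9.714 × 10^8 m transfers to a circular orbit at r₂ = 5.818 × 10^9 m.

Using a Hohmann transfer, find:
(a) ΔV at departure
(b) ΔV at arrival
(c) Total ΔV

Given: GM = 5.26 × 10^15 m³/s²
r₁ = 9.714 × 10^8 m
r₂ = 5.818 × 10^9 m
GM = 5.26 × 10^15 m³/s²
Transfer ellipse: a_t = (r₁ + r₂)/2 = 3.3947 × 10^9 m
Circular speed at r₁: v₁ = √(GM/r₁) = 2326.99 m/s
Transfer speed at r₁ (periapsis): v₁ₜ = √(GM(2/r₁ − 1/a_t)) = 3046.35 m/s
(a) ΔV₁ = v₁ₜ − v₁ = 719.365 m/s ≈ 719.4 m/s
Circular speed at r₂: v₂ = √(GM/r₂) = 950.837 m/s
Transfer speed at r₂ (apoapsis): v₂ₜ = √(GM(2/r₂ − 1/a_t)) = 508.633 m/s
(b) ΔV₂ = v₂ − v₂ₜ = 442.204 m/s ≈ 442.2 m/s
(c) ΔV_total = ΔV₁ + ΔV₂ = 1161.57 m/s ≈ 1.162 km/s

Final answer:
(a) ΔV₁ = 719.4 m/s
(b) ΔV₂ = 442.2 m/s
(c) ΔV_total = 1.162 km/s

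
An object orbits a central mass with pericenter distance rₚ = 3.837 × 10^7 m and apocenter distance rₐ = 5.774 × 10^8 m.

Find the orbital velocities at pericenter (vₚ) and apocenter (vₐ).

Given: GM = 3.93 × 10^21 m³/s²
rₚ = 3.837 × 10^7 m
rₐ = 5.774 × 10^8 m
GM = 3.93 × 10^21 m³/s²
a = (rₚ + rₐ)/2 = 3.07885 × 10^8 m
Vis-viva: v² = GM (2/r − 1/a)
vₚ² = 3.93 × 10^21 × (5.21241 × 10^-8 − 3.24797 × 10^-9) = 1.92083 × 10^14 m²/s²
vₚ = 1.38594 × 10^7 m/s ≈ 1.386 × 10^4 km/s
vₐ² = 3.93 × 10^21 × (3.4638 × 10^-9 − 3.24797 × 10^-9) = 8.48241 × 10^11 m²/s²
vₐ = 921000 m/s ≈ 921 km/s

Final answer: vₚ = 1.386 × 10^4 km/s, vₐ = 921 km/s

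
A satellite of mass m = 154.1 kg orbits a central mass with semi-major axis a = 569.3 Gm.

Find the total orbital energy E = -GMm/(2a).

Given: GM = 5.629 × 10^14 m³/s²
a = 569.3 Gm = 5.693 × 10^11 m
GM = 5.629 × 10^14 m³/s²
2a = 1.1386 × 10^12 m
GMm = 5.629 × 10^14 × 154.1 = 8.67429 × 10^16 m³·kg/s²
E = −GMm/(2a) = -76183.8 J ≈ -76.18 kJ

Final answer: -76.18 kJ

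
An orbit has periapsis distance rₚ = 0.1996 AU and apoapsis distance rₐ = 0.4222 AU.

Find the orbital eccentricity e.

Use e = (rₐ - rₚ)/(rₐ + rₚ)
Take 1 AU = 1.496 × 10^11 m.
rₚ = 0.1996 AU = 2.98602 × 10^10 m
rₐ = 0.4222 AU = 6.31611 × 10^10 m
rₐ − rₚ = 3.3301 × 10^10 m
rₐ + rₚ = 9.30213 × 10^10 m
e = (rₐ − rₚ)/(rₐ + rₚ) = 0.357993

Final answer: e = 0.358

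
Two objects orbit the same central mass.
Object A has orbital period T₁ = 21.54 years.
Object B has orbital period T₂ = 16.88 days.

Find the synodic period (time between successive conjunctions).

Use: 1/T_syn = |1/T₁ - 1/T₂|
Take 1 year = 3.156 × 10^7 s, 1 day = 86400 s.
T₁ = 21.54 years = 6.79802 × 10^8 s
T₂ = 16.88 days = 1.45843 × 10^6 s
1/T₁ = 1.47102 × 10^-9 s⁻¹
1/T₂ = 6.85668 × 10^-7 s⁻¹
|1/T₁ − 1/T₂| = 6.84197 × 10^-7 s⁻¹
T_syn = 1 / |1/T₁ − 1/T₂| = 1.46157 × 10^6 s ≈ 16.92 days

Final answer: T_syn = 16.92 days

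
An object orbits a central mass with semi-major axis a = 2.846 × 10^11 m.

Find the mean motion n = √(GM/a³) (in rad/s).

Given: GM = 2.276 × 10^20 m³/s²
a = 2.846 × 10^11 m
GM = 2.276 × 10^20 m³/s²
a³ = 2.30518 × 10^34 m³
GM/a³ = (2.276 × 10^20) / (2.30518 × 10^34) = 9.87342 × 10^-15 s⁻²
n = √(GM/a³) = 9.93651 × 10^-8 rad/s ≈ 9.937 × 10^-8 rad/s

Final answer: n = 9.937 × 10^-8 rad/s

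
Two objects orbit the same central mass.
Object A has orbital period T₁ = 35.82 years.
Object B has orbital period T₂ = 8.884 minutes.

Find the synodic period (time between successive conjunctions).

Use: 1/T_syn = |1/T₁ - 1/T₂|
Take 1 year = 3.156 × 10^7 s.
T₁ = 35.82 years = 1.13048 × 10^9 s
T₂ = 8.884 minutes = 533.04 s
1/T₁ = 8.84581 × 10^-10 s⁻¹
1/T₂ = 0.00187603 s⁻¹
|1/T₁ − 1/T₂| = 0.00187603 s⁻¹
T_syn = 1 / |1/T₁ − 1/T₂| = 533.04 s ≈ 8.884 minutes

Final answer: T_syn = 8.884 minutes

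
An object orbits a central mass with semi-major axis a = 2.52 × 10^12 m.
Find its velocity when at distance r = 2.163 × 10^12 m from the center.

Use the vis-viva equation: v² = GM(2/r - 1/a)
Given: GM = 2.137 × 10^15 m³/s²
a = 2.52 × 10^12 m
r = 2.163 × 10^12 m
GM = 2.137 × 10^15 m³/s²
2/r − 1/a = 9.24642 × 10^-13 − 3.96825 × 10^-13 = 5.27816 × 10^-13 m⁻¹
v² = GM (2/r − 1/a) = 1127.94 m²/s²
v = 33.5849 m/s ≈ 33.58 m/s

Final answer: 33.58 m/s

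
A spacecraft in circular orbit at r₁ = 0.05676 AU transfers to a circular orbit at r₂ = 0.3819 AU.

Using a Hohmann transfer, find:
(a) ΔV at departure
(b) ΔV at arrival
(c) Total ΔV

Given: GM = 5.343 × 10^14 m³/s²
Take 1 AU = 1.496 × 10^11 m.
r₁ = 0.05676 AU = 8.4913 × 10^9 m
r₂ = 0.3819 AU = 5.71322 × 10^10 m
GM = 5.343 × 10^14 m³/s²
Transfer ellipse: a_t = (r₁ + r₂)/2 = 3.28118 × 10^10 m
Circular speed at r₁: v₁ = √(GM/r₁) = 250.845 m/s
Transfer speed at r₁ (periapsis): v₁ₜ = √(GM(2/r₁ − 1/a_t)) = 331.003 m/s
(a) ΔV₁ = v₁ₜ − v₁ = 80.1575 m/s ≈ 80.16 m/s
Circular speed at r₂: v₂ = √(GM/r₂) = 96.7057 m/s
Transfer speed at r₂ (apoapsis): v₂ₜ = √(GM(2/r₂ − 1/a_t)) = 49.1954 m/s
(b) ΔV₂ = v₂ − v₂ₜ = 47.5103 m/s ≈ 47.51 m/s
(c) ΔV_total = ΔV₁ + ΔV₂ = 127.668 m/s ≈ 127.7 m/s

Final answer:
(a) ΔV₁ = 80.16 m/s
(b) ΔV₂ = 47.51 m/s
(c) ΔV_total = 127.7 m/s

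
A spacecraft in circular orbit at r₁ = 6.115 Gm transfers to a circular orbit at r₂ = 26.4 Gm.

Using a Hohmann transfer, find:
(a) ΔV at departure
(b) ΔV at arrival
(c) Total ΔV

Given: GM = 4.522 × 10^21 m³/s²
r₁ = 6.115 Gm = 6.115 × 10^9 m
r₂ = 26.4 Gm = 2.64 × 10^10 m
GM = 4.522 × 10^21 m³/s²
Transfer ellipse: a_t = (r₁ + r₂)/2 = 1.62575 × 10^10 m
Circular speed at r₁: v₁ = √(GM/r₁) = 859938 m/s
Transfer speed at r₁ (periapsis): v₁ₜ = √(GM(2/r₁ − 1/a_t)) = 1.09583 × 10^6 m/s
(a) ΔV₁ = v₁ₜ − v₁ = 235890 m/s ≈ 235.9 km/s
Circular speed at r₂: v₂ = √(GM/r₂) = 413869 m/s
Transfer speed at r₂ (apoapsis): v₂ₜ = √(GM(2/r₂ − 1/a_t)) = 253825 m/s
(b) ΔV₂ = v₂ − v₂ₜ = 160044 m/s ≈ 160 km/s
(c) ΔV_total = ΔV₁ + ΔV₂ = 395934 m/s ≈ 395.9 km/s

Final answer:
(a) ΔV₁ = 235.9 km/s
(b) ΔV₂ = 160 km/s
(c) ΔV_total = 395.9 km/s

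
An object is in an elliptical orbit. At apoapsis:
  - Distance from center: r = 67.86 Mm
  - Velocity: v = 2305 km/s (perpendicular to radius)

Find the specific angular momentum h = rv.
r = 67.86 Mm = 6.786 × 10^7 m
v = 2305 km/s = 2.305 × 10^6 m/s
h = rv = 6.786 × 10^7 × 2.305 × 10^6 = 1.56417 × 10^14 m²/s ≈ 1.564 × 10^14 m²/s

Final answer: h = 1.564 × 10^14 m²/s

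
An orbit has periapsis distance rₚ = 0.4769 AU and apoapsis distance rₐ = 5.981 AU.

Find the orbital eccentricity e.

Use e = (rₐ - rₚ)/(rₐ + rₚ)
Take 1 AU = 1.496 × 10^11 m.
rₚ = 0.4769 AU = 7.13442 × 10^10 m
rₐ = 5.981 AU = 8.94758 × 10^11 m
rₐ − rₚ = 8.23413 × 10^11 m
rₐ + rₚ = 9.66102 × 10^11 m
e = (rₐ − rₚ)/(rₐ + rₚ) = 0.852305

Final answer: e = 0.8523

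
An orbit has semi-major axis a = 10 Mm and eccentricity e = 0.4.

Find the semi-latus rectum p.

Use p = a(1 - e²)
a = 10 Mm = 1 × 10^7 m
e = 0.4,  e² = 0.16,  1 − e² = 0.84
p = a(1 − e²) = 1 × 10^7 m × 0.84 = 8.4 × 10^6 m ≈ 8.4 Mm

Final answer: p = 8.4 Mm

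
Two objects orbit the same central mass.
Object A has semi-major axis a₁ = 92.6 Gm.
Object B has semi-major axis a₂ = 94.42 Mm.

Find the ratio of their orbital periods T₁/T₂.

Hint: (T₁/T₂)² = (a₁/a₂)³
a₁ = 92.6 Gm = 9.26 × 10^10 m
a₂ = 94.42 Mm = 9.442 × 10^7 m
a₁/a₂ = 980.724
T₁/T₂ = (a₁/a₂)^(3/2) = (980.724)^1.5 = 30712.9

Final answer: T₁/T₂ = 3.071 × 10^4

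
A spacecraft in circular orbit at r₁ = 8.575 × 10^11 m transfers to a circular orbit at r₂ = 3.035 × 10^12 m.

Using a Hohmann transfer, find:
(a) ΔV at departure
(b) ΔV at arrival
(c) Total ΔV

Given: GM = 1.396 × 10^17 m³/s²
r₁ = 8.575 × 10^11 m
r₂ = 3.035 × 10^12 m
GM = 1.396 × 10^17 m³/s²
Transfer ellipse: a_t = (r₁ + r₂)/2 = 1.94625 × 10^12 m
Circular speed at r₁: v₁ = √(GM/r₁) = 403.483 m/s
Transfer speed at r₁ (periapsis): v₁ₜ = √(GM(2/r₁ − 1/a_t)) = 503.855 m/s
(a) ΔV₁ = v₁ₜ − v₁ = 100.372 m/s ≈ 100.4 m/s
Circular speed at r₂: v₂ = √(GM/r₂) = 214.468 m/s
Transfer speed at r₂ (apoapsis): v₂ₜ = √(GM(2/r₂ − 1/a_t)) = 142.358 m/s
(b) ΔV₂ = v₂ − v₂ₜ = 72.1107 m/s ≈ 72.11 m/s
(c) ΔV_total = ΔV₁ + ΔV₂ = 172.482 m/s ≈ 172.5 m/s

Final answer:
(a) ΔV₁ = 100.4 m/s
(b) ΔV₂ = 72.11 m/s
(c) ΔV_total = 172.5 m/s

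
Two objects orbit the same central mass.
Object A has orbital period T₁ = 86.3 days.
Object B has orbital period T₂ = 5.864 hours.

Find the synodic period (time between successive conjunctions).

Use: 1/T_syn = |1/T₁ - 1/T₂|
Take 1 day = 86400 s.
T₁ = 86.3 days = 7.45632 × 10^6 s
T₂ = 5.864 hours = 21110.4 s
1/T₁ = 1.34114 × 10^-7 s⁻¹
1/T₂ = 4.737 × 10^-5 s⁻¹
|1/T₁ − 1/T₂| = 4.72359 × 10^-5 s⁻¹
T_syn = 1 / |1/T₁ − 1/T₂| = 21170.3 s ≈ 5.881 hours

Final answer: T_syn = 5.881 hours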